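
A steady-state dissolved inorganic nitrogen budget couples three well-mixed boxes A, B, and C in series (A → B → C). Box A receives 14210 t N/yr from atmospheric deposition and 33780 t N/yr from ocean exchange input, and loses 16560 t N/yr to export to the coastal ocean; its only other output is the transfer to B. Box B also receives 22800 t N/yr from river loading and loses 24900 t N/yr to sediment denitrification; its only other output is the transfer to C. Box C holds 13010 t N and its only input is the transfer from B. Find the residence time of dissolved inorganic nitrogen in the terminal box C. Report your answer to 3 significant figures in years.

0.444 yr

Box A: F(A→B) = (14210 + 33780) − 16560 = 31430 t N/yr.
Box B: F(B→C) = (31430 + 22800) − 24900 = 29330 t N/yr.
Box C throughput = its input = 29330 t N/yr; τ = 13010 / 29330 = 0.4436 yr.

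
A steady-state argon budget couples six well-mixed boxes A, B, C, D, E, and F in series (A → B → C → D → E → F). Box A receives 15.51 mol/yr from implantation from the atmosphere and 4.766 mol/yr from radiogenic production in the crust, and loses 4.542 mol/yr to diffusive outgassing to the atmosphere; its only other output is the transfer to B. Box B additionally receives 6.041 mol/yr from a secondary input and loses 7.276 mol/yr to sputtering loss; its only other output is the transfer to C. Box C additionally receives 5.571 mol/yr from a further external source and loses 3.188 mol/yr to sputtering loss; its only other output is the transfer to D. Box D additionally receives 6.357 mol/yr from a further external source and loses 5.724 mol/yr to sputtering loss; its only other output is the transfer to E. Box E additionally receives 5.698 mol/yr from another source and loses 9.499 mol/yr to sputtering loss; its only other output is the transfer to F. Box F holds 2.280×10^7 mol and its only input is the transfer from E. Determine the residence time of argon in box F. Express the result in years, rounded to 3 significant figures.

1.66×10^6 yr

Box A: F(A→B) = (15.51 + 4.766) − 4.542 = 15.734 mol/yr.
Box B: F(B→C) = (15.734 + 6.041) − 7.276 = 14.499 mol/yr.
Box C: F(C→D) = (14.499 + 5.571) − 3.188 = 16.882 mol/yr.
Box D: F(D→E) = (16.882 + 6.357) − 5.724 = 17.515 mol/yr.
Box E: F(E→F) = (17.515 + 5.698) − 9.499 = 13.714 mol/yr.
Box F throughput = its input = 13.714 mol/yr; τ = 2.280×10^7 / 13.714 = 1.663×10^6 yr.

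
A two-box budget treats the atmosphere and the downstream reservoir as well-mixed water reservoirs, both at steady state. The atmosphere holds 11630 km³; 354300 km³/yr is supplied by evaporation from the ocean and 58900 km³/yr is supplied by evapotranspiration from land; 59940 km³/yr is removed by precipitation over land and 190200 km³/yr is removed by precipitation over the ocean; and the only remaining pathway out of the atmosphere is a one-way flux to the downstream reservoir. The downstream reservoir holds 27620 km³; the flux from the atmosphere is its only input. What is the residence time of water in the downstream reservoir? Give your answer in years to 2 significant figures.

0.17 yr

Balance the atmosphere: ΣF_in = 354300 + 58900 = 413200 km³/yr.
Flux to the downstream reservoir = ΣF_in − (59940 + 190200) = 163060 km³/yr.
At steady state the output of the downstream reservoir equals its input, 163060 km³/yr.
τ = M / F = 27620 / 163060 = 0.1694 yr.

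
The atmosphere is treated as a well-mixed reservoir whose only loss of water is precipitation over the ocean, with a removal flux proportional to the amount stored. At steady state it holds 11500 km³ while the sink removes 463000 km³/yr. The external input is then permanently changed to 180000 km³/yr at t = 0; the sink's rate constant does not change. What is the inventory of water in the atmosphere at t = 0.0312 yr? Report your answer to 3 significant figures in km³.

τ = M₀/F₀ = 11500/463000 = 0.02484 yr; rate constant k = 1/τ.
New steady state M_∞ = F₁/k = F₁·τ = 180000 × 0.02484 = 4470.8 km³.
M(t) = M_∞ + (M₀ − M_∞)·e^(−t/τ); t/τ = 0.0312/0.02484 = 1.256, so e^(−t/τ) = 0.2848.
M(t) = 4470.8 + 7029 × 0.2848 = 6472.4 km³.

6470 km³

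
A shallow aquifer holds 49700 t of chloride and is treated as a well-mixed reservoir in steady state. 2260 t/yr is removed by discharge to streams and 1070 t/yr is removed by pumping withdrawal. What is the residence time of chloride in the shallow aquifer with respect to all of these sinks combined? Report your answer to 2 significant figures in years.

15 yr

Total removal flux = 2260 + 1070 = 3330.0 t/yr.
τ = M / ΣF_out = 49700 / 3330.0 = 14.92 yr.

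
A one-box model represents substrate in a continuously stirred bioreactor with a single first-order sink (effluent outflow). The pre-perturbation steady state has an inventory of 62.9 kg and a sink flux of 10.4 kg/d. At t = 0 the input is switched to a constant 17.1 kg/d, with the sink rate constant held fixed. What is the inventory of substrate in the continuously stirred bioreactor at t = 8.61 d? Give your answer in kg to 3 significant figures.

93.7 kg

Residence time τ = M₀/F₀ = 6.048 d. The eventual steady state is M_∞ = M₀·(F₁/F₀) = 62.9 × 17.1/10.4 = 103.42 kg.
The anomaly ΔM(t) = M(t) − M_∞ decays as ΔM₀·e^(−t/τ) with ΔM₀ = 62.9 − 103.42 = −40.52 kg.
At t = 8.61 d, e^(−t/τ) = e^(−1.424) = 0.2408, so ΔM = −9.760 kg and M = 103.42 − 9.760 = 93.662 kg.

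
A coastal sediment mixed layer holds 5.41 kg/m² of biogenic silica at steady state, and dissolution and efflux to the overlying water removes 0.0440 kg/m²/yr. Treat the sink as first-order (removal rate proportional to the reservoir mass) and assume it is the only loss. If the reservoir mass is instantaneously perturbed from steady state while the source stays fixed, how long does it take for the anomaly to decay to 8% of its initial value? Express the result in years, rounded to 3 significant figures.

311 yr

For a linear reservoir the anomaly decays as exp(−t/τ) with τ = M/F = 5.41/0.0440 = 123.0 yr.
exp(−t/τ) = 0.08 ⇒ t = −τ ln(0.08) = 123.0 × 2.526 = 310.5 yr.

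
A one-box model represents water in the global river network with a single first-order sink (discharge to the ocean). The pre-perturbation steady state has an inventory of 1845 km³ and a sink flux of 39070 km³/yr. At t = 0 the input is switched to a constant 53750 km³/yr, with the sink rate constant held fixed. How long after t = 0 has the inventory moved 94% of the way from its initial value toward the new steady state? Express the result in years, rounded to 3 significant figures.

τ = M₀/F₀ = 1845/39070 = 0.04722 yr.
The remaining gap fraction is e^(−t/τ); 94% covered ⇒ e^(−t/τ) = 0.0600.
t = −τ ln(0.0600) = 0.04722 × 2.813 = 0.1329 yr.

0.133 yr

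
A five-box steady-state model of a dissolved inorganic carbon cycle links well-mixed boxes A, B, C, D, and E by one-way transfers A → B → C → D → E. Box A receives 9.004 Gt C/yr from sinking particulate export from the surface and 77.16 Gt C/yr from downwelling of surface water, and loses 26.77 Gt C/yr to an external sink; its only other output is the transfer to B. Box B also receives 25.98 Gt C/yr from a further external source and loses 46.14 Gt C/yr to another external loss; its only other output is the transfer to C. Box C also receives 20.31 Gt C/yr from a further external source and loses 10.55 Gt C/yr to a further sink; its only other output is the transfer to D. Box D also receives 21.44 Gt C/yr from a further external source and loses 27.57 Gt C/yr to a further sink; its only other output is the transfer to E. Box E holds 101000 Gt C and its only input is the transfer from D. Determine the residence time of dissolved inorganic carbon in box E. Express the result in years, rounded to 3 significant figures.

2360 yr

Box A: F(A→B) = (9.004 + 77.16) − 26.77 = 59.394 Gt C/yr.
Box B: F(B→C) = (59.394 + 25.98) − 46.14 = 39.234 Gt C/yr.
Box C: F(C→D) = (39.234 + 20.31) − 10.55 = 48.994 Gt C/yr.
Box D: F(D→E) = (48.994 + 21.44) − 27.57 = 42.864 Gt C/yr.
Box E throughput = its input = 42.864 Gt C/yr; τ = 101000 / 42.864 = 2356 yr.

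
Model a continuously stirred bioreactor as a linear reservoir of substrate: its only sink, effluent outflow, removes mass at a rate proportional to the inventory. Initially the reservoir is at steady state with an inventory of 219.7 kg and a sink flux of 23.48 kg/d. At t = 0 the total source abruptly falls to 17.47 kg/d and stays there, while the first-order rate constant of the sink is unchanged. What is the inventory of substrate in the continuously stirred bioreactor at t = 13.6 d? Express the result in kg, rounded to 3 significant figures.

177 kg

τ = M₀/F₀ = 219.7/23.48 = 9.357 d; rate constant k = 1/τ.
New steady state M_∞ = F₁/k = F₁·τ = 17.47 × 9.357 = 163.47 kg.
M(t) = M_∞ + (M₀ − M_∞)·e^(−t/τ); t/τ = 13.6/9.357 = 1.453, so e^(−t/τ) = 0.2338.
M(t) = 163.47 + 56.23 × 0.2338 = 176.61 kg.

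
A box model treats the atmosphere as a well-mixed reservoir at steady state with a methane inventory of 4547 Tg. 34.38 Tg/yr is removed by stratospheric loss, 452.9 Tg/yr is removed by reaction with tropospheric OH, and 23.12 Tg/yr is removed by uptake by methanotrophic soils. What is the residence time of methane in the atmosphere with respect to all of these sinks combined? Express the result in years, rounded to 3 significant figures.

8.91 yr

Total removal flux = 34.38 + 452.9 + 23.12 = 510.40 Tg/yr.
τ = M / ΣF_out = 4547 / 510.40 = 8.909 yr.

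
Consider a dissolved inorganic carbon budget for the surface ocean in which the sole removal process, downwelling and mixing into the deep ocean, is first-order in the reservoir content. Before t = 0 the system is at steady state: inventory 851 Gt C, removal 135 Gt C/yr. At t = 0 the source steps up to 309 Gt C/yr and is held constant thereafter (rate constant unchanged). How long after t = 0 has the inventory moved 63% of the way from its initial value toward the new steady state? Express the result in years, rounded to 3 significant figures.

6.27 yr

τ = M₀/F₀ = 851/135 = 6.304 yr.
The remaining gap fraction is e^(−t/τ); 63% covered ⇒ e^(−t/τ) = 0.370.
t = −τ ln(0.370) = 6.304 × 0.9943 = 6.267 yr.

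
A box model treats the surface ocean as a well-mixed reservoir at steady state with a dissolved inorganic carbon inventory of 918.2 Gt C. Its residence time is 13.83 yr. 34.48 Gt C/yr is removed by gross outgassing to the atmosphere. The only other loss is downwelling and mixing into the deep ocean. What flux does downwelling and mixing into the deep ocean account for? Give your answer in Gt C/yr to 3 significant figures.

31.9 Gt C/yr

Total removal F = M/τ = 918.2 / 13.83 = 66.39 Gt C/yr.
Downwelling and mixing into the deep ocean = F − (34.48) = 66.39 − 34.48 = 31.91 Gt C/yr.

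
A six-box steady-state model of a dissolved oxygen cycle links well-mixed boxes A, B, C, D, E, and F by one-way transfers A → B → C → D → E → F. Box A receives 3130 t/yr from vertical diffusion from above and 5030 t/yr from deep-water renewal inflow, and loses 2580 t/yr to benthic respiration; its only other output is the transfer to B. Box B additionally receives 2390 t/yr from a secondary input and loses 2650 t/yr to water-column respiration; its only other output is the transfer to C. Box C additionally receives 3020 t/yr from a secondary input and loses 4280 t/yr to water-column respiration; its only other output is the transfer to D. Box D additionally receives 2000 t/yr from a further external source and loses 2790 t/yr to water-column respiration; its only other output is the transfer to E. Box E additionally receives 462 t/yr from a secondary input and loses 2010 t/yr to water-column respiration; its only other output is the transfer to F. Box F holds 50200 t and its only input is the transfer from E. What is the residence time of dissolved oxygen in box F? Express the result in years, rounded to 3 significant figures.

29.2 yr

Box A: F(A→B) = (3130 + 5030) − 2580 = 5580.0 t/yr.
Box B: F(B→C) = (5580.0 + 2390) − 2650 = 5320.0 t/yr.
Box C: F(C→D) = (5320.0 + 3020) − 4280 = 4060.0 t/yr.
Box D: F(D→E) = (4060.0 + 2000) − 2790 = 3270.0 t/yr.
Box E: F(E→F) = (3270.0 + 462) − 2010 = 1722.0 t/yr.
Box F throughput = its input = 1722.0 t/yr; τ = 50200 / 1722.0 = 29.15 yr.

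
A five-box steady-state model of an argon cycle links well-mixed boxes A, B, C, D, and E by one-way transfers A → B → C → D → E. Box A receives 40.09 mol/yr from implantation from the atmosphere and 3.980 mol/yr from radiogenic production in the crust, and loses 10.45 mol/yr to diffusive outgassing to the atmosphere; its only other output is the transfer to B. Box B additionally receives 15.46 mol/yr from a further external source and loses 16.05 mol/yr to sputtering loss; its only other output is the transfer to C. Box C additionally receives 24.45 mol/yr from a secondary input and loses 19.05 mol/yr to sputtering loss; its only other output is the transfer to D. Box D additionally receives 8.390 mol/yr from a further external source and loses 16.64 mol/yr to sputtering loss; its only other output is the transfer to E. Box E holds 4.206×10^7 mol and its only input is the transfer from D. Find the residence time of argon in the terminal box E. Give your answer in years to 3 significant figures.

Box A: F(A→B) = (40.09 + 3.980) − 10.45 = 33.620 mol/yr.
Box B: F(B→C) = (33.620 + 15.46) − 16.05 = 33.030 mol/yr.
Box C: F(C→D) = (33.030 + 24.45) − 19.05 = 38.430 mol/yr.
Box D: F(D→E) = (38.430 + 8.390) − 16.64 = 30.180 mol/yr.
Box E throughput = its input = 30.180 mol/yr; τ = 4.206×10^7 / 30.180 = 1.394×10^6 yr.

1.39×10^6 yr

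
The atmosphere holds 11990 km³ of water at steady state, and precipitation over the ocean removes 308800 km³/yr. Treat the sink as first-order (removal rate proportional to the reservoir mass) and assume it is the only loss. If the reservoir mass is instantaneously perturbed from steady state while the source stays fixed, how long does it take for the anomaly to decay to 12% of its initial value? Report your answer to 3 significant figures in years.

0.0823 yr

For a linear reservoir the anomaly decays as exp(−t/τ) with τ = M/F = 11990/308800 = 0.03883 yr.
exp(−t/τ) = 0.12 ⇒ t = −τ ln(0.12) = 0.03883 × 2.120 = 0.08232 yr.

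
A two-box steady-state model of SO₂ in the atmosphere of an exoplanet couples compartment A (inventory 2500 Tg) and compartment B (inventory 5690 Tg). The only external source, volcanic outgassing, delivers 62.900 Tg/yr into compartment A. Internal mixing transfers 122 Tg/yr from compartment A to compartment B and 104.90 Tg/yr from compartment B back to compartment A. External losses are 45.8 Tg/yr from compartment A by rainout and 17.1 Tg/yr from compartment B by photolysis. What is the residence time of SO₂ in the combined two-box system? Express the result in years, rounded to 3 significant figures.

130 yr

Treat the two boxes together as one reservoir: the mixing fluxes between them are internal recycling, so τ = ΣM / Σ(external losses).
M_total = 2500 + 5690 = 8190.0 Tg.
ΣF_external_out = 45.8 + 17.1 = 62.900 Tg/yr.
τ = M_total / ΣF_ext = 8190.0 / 62.900 = 130.2 yr.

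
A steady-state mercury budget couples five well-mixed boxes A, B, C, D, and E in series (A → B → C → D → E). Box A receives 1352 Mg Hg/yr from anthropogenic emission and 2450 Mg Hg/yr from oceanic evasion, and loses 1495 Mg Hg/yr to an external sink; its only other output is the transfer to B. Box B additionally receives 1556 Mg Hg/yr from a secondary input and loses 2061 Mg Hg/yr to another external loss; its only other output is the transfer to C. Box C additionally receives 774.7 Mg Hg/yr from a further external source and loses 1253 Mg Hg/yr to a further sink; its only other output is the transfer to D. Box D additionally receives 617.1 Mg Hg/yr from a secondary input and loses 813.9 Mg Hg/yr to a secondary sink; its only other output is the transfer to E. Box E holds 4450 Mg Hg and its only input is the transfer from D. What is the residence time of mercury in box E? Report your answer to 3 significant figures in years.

3.95 yr

Box A: F(A→B) = (1352 + 2450) − 1495 = 2307.0 Mg Hg/yr.
Box B: F(B→C) = (2307.0 + 1556) − 2061 = 1802.0 Mg Hg/yr.
Box C: F(C→D) = (1802.0 + 774.7) − 1253 = 1323.7 Mg Hg/yr.
Box D: F(D→E) = (1323.7 + 617.1) − 813.9 = 1126.9 Mg Hg/yr.
Box E throughput = its input = 1126.9 Mg Hg/yr; τ = 4450 / 1126.9 = 3.949 yr.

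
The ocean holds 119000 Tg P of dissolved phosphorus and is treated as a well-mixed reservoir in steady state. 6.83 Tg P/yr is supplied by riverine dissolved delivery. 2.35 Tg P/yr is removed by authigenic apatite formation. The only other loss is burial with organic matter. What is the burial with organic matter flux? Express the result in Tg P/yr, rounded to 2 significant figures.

4.5 Tg P/yr

At steady state ΣF_in = ΣF_out.
ΣF_in = 6.8300 Tg P/yr.
Burial with organic matter flux = ΣF_in − (2.35) = 6.8300 − 2.350 = 4.480 Tg P/yr.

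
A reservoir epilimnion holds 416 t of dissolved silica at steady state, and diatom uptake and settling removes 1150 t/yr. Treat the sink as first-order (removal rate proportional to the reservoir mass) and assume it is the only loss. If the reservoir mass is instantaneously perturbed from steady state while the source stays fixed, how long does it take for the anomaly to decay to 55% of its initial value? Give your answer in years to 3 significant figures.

0.216 yr

For a linear reservoir the anomaly decays as exp(−t/τ) with τ = M/F = 416/1150 = 0.3617 yr.
exp(−t/τ) = 0.55 ⇒ t = −τ ln(0.55) = 0.3617 × 0.5978 = 0.2163 yr.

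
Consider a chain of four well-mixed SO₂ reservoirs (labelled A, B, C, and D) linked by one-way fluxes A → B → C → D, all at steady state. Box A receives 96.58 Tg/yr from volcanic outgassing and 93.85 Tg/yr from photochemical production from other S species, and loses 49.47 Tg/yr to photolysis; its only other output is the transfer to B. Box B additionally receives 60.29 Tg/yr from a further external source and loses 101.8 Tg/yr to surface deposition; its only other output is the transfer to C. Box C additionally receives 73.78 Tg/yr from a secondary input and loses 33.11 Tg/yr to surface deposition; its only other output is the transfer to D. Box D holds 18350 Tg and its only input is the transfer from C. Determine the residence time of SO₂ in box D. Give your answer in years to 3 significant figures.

Box A: F(A→B) = (96.58 + 93.85) − 49.47 = 140.96 Tg/yr.
Box B: F(B→C) = (140.96 + 60.29) − 101.8 = 99.450 Tg/yr.
Box C: F(C→D) = (99.450 + 73.78) − 33.11 = 140.12 Tg/yr.
Box D throughput = its input = 140.12 Tg/yr; τ = 18350 / 140.12 = 131.0 yr.

131 yr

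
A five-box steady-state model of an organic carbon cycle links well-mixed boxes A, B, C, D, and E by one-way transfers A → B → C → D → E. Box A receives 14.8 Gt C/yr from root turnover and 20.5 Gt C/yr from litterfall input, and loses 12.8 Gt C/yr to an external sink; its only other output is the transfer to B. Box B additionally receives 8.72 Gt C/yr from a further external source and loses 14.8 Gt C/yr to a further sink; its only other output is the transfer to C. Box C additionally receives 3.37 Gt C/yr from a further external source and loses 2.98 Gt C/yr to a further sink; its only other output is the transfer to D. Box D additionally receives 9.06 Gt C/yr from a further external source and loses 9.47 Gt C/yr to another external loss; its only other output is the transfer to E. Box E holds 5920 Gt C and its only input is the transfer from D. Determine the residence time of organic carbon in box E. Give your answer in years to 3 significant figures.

361 yr

Box A: F(A→B) = (14.8 + 20.5) − 12.8 = 22.500 Gt C/yr.
Box B: F(B→C) = (22.500 + 8.72) − 14.8 = 16.420 Gt C/yr.
Box C: F(C→D) = (16.420 + 3.37) − 2.98 = 16.810 Gt C/yr.
Box D: F(D→E) = (16.810 + 9.06) − 9.47 = 16.400 Gt C/yr.
Box E throughput = its input = 16.400 Gt C/yr; τ = 5920 / 16.400 = 361.0 yr.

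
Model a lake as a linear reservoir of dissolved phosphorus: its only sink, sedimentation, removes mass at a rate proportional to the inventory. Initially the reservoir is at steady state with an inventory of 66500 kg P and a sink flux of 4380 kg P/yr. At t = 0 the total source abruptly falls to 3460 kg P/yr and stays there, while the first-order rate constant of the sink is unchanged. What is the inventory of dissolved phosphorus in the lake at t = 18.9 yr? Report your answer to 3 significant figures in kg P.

τ = M₀/F₀ = 66500/4380 = 15.18 yr; rate constant k = 1/τ.
New steady state M_∞ = F₁/k = F₁·τ = 3460 × 15.18 = 52532 kg P.
M(t) = M_∞ + (M₀ − M_∞)·e^(−t/τ); t/τ = 18.9/15.18 = 1.245, so e^(−t/τ) = 0.2880.
M(t) = 52532 + 13970 × 0.2880 = 56555 kg P.

56600 kg P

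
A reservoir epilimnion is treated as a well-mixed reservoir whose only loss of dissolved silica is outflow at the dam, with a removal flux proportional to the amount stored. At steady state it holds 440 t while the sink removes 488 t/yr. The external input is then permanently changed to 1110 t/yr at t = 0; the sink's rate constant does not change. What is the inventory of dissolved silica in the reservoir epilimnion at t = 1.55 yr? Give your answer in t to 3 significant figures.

Residence time τ = M₀/F₀ = 0.9016 yr. The eventual steady state is M_∞ = M₀·(F₁/F₀) = 440 × 1110/488 = 1000.8 t.
The anomaly ΔM(t) = M(t) − M_∞ decays as ΔM₀·e^(−t/τ) with ΔM₀ = 440 − 1000.8 = −560.8 t.
At t = 1.55 yr, e^(−t/τ) = e^(−1.719) = 0.1792, so ΔM = −100.5 t and M = 1000.8 − 100.5 = 900.30 t.

900 t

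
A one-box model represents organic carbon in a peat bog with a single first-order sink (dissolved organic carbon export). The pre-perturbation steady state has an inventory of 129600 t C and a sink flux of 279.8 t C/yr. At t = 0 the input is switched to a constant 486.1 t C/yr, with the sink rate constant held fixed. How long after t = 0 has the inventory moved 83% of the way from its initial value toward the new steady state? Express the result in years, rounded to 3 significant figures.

τ = M₀/F₀ = 129600/279.8 = 463.2 yr.
The remaining gap fraction is e^(−t/τ); 83% covered ⇒ e^(−t/τ) = 0.170.
t = −τ ln(0.170) = 463.2 × 1.772 = 820.7 yr.

821 yr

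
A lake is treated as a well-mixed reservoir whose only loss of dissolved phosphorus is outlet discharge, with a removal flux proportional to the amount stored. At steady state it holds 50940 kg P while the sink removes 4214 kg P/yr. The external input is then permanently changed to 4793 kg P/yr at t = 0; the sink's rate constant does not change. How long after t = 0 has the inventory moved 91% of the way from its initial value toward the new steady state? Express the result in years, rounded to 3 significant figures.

τ = M₀/F₀ = 50940/4214 = 12.09 yr.
The remaining gap fraction is e^(−t/τ); 91% covered ⇒ e^(−t/τ) = 0.0900.
t = −τ ln(0.0900) = 12.09 × 2.408 = 29.11 yr.

29.1 yr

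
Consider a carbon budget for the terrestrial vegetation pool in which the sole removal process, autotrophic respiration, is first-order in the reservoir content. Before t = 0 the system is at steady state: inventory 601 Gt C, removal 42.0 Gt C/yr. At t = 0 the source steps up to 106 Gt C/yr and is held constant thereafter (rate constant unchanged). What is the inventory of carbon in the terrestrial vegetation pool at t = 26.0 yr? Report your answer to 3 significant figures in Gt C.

The sink rate constant is k = F₀/M₀ = 42.0/601 = 0.06988 yr⁻¹.
Solving dM/dt = F₁ − kM with M(0) = M₀ gives M(t) = F₁/k + (M₀ − F₁/k)·e^(−kt).
F₁/k = 106/0.06988 = 1516.8 Gt C; kt = 0.06988 × 26.0 = 1.817, e^(−kt) = 0.1625.
M(26.0) = 1516.8 + (601 − 1516.8) × 0.1625 = 1516.8 − 148.8 = 1368.0 Gt C.

1370 Gt C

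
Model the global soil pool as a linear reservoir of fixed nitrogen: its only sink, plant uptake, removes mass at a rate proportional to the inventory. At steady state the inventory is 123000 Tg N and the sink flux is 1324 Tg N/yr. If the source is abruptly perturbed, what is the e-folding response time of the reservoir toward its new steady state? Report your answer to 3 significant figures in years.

92.9 yr

For a linear reservoir the response time equals the residence time τ = M/F.
τ = 123000 / 1324 = 92.90 yr.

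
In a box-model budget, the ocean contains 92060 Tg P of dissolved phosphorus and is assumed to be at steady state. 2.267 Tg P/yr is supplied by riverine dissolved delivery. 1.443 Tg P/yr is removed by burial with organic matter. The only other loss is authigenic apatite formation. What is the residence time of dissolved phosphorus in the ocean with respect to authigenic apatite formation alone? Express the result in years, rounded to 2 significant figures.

At steady state ΣF_in = ΣF_out.
ΣF_in = 2.2670 Tg P/yr.
Authigenic apatite formation flux = ΣF_in − (1.443) = 2.2670 − 1.443 = 0.8240 Tg P/yr.
τ = M / F = 92060 / 0.8240 = 111700 yr.

110000 yr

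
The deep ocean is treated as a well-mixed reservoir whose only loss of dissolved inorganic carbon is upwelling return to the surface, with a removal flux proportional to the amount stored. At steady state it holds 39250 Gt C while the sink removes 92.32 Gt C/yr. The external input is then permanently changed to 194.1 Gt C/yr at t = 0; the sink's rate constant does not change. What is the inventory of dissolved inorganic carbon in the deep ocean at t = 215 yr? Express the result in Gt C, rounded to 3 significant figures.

56400 Gt C

τ = M₀/F₀ = 39250/92.32 = 425.2 yr; rate constant k = 1/τ.
New steady state M_∞ = F₁/k = F₁·τ = 194.1 × 425.2 = 82522 Gt C.
M(t) = M_∞ + (M₀ − M_∞)·e^(−t/τ); t/τ = 215/425.2 = 0.5057, so e^(−t/τ) = 0.6031.
M(t) = 82522 − 43270 × 0.6031 = 56425 Gt C.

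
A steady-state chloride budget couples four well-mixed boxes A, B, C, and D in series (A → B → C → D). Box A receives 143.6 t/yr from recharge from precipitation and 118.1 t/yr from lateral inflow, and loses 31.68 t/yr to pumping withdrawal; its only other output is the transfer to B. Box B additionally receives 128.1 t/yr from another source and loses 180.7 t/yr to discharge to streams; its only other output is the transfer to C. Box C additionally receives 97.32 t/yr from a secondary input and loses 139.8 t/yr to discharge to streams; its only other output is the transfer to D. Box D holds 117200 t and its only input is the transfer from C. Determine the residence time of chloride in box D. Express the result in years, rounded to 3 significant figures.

Box A: F(A→B) = (143.6 + 118.1) − 31.68 = 230.02 t/yr.
Box B: F(B→C) = (230.02 + 128.1) − 180.7 = 177.42 t/yr.
Box C: F(C→D) = (177.42 + 97.32) − 139.8 = 134.94 t/yr.
Box D throughput = its input = 134.94 t/yr; τ = 117200 / 134.94 = 868.5 yr.

869 yr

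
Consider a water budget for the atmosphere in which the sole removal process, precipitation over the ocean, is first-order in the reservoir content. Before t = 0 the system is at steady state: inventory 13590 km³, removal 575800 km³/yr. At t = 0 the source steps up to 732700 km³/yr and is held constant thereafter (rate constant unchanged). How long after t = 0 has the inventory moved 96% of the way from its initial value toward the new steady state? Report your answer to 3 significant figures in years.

0.0760 yr

τ = M₀/F₀ = 13590/575800 = 0.02360 yr.
The remaining gap fraction is e^(−t/τ); 96% covered ⇒ e^(−t/τ) = 0.0400.
t = −τ ln(0.0400) = 0.02360 × 3.219 = 0.07597 yr.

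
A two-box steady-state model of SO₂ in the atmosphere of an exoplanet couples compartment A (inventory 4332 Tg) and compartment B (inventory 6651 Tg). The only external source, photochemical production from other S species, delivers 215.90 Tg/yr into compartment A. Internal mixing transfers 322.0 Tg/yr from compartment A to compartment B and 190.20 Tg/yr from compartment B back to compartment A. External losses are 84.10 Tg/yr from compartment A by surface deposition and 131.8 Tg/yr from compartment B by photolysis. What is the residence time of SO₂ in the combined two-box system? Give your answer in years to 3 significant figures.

50.9 yr

Residence time in the combined system uses the total inventory and the total *external* removal — internal exchanges between the two boxes cancel.
M_total = 4332 + 6651 = 10983 Tg.
ΣF_external_out = 84.10 + 131.8 = 215.90 Tg/yr.
τ = M_total / ΣF_ext = 10983 / 215.90 = 50.87 yr.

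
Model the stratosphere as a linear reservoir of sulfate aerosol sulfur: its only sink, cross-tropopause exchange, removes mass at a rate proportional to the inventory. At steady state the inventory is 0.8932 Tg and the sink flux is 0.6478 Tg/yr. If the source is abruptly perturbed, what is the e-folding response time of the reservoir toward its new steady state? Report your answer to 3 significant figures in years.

1.38 yr

For a linear reservoir the response time equals the residence time τ = M/F.
τ = 0.8932 / 0.6478 = 1.379 yr.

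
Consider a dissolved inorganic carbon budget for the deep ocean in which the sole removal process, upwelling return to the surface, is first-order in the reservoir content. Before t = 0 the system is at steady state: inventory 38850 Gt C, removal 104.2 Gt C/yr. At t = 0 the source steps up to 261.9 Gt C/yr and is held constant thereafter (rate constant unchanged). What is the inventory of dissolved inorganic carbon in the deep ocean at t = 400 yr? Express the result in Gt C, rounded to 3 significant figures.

77500 Gt C

Residence time τ = M₀/F₀ = 372.8 yr. The eventual steady state is M_∞ = M₀·(F₁/F₀) = 38850 × 261.9/104.2 = 97647 Gt C.
The anomaly ΔM(t) = M(t) − M_∞ decays as ΔM₀·e^(−t/τ) with ΔM₀ = 38850 − 97647 = −58800 Gt C.
At t = 400 yr, e^(−t/τ) = e^(−1.073) = 0.3420, so ΔM = −20110 Gt C and M = 97647 − 20110 = 77536 Gt C.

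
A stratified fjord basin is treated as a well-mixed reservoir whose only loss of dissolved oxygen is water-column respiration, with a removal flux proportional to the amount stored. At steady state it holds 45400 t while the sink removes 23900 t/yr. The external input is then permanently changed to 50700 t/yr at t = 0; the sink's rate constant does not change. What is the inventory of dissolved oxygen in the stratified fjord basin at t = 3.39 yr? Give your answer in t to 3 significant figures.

The sink rate constant is k = F₀/M₀ = 23900/45400 = 0.5264 yr⁻¹.
Solving dM/dt = F₁ − kM with M(0) = M₀ gives M(t) = F₁/k + (M₀ − F₁/k)·e^(−kt).
F₁/k = 50700/0.5264 = 96309 t; kt = 0.5264 × 3.39 = 1.785, e^(−kt) = 0.1679.
M(3.39) = 96309 + (45400 − 96309) × 0.1679 = 96309 − 8546 = 87763 t.

87800 t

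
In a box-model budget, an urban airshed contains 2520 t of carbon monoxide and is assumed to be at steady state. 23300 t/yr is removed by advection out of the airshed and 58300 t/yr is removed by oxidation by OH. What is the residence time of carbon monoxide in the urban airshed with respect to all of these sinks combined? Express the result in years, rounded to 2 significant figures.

Total removal flux = 23300 + 58300 = 81600 t/yr.
τ = M / ΣF_out = 2520 / 81600 = 0.03088 yr.

0.031 yr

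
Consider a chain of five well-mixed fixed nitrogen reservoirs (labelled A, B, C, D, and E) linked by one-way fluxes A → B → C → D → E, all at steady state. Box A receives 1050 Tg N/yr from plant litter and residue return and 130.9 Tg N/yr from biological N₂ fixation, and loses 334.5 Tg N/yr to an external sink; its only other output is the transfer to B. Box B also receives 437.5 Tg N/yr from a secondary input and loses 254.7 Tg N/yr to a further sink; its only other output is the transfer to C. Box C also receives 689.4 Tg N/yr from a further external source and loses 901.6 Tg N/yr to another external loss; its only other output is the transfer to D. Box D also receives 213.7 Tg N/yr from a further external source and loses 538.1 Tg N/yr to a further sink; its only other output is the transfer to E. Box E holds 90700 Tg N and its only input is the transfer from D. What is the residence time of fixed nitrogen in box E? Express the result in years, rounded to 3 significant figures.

184 yr

Box A: F(A→B) = (1050 + 130.9) − 334.5 = 846.40 Tg N/yr.
Box B: F(B→C) = (846.40 + 437.5) − 254.7 = 1029.2 Tg N/yr.
Box C: F(C→D) = (1029.2 + 689.4) − 901.6 = 817.00 Tg N/yr.
Box D: F(D→E) = (817.00 + 213.7) − 538.1 = 492.60 Tg N/yr.
Box E throughput = its input = 492.60 Tg N/yr; τ = 90700 / 492.60 = 184.1 yr.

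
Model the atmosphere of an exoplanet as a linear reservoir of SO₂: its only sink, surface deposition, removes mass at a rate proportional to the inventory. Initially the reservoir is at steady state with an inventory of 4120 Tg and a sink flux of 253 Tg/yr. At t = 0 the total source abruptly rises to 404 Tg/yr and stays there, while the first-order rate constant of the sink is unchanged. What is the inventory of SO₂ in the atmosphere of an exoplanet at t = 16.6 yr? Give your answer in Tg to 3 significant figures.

Residence time τ = M₀/F₀ = 16.28 yr. The eventual steady state is M_∞ = M₀·(F₁/F₀) = 4120 × 404/253 = 6579.0 Tg.
The anomaly ΔM(t) = M(t) − M_∞ decays as ΔM₀·e^(−t/τ) with ΔM₀ = 4120 − 6579.0 = −2459 Tg.
At t = 16.6 yr, e^(−t/τ) = e^(−1.019) = 0.3608, so ΔM = −887.3 Tg and M = 6579.0 − 887.3 = 5691.7 Tg.

5690 Tg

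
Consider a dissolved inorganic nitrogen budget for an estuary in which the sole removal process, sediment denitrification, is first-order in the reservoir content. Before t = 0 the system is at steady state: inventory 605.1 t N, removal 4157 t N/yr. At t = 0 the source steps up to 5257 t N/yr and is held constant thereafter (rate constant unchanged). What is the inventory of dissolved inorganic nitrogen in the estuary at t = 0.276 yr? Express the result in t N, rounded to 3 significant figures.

The sink rate constant is k = F₀/M₀ = 4157/605.1 = 6.870 yr⁻¹.
Solving dM/dt = F₁ − kM with M(0) = M₀ gives M(t) = F₁/k + (M₀ − F₁/k)·e^(−kt).
F₁/k = 5257/6.870 = 765.22 t N; kt = 6.870 × 0.276 = 1.896, e^(−kt) = 0.1502.
M(0.276) = 765.22 + (605.1 − 765.22) × 0.1502 = 765.22 − 24.04 = 741.18 t N.

741 t N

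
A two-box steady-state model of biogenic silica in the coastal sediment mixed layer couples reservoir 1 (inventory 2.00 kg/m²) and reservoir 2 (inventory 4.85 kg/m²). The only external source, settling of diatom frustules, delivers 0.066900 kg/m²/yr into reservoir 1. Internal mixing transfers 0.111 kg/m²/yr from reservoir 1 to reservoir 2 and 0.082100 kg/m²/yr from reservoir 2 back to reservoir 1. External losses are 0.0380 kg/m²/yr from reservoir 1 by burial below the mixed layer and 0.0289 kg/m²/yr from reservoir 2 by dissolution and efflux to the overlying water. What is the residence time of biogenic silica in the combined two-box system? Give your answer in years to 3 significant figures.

102 yr

Residence time in the combined system uses the total inventory and the total *external* removal — internal exchanges between the two boxes cancel.
M_total = 2.00 + 4.85 = 6.8500 kg/m².
ΣF_external_out = 0.0380 + 0.0289 = 0.066900 kg/m²/yr.
τ = M_total / ΣF_ext = 6.8500 / 0.066900 = 102.4 yr.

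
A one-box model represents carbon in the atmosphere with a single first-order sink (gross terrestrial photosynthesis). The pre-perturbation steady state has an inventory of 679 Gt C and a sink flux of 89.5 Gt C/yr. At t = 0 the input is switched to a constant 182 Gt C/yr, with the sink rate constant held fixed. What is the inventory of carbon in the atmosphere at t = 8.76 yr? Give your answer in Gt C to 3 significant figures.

τ = M₀/F₀ = 679/89.5 = 7.587 yr; rate constant k = 1/τ.
New steady state M_∞ = F₁/k = F₁·τ = 182 × 7.587 = 1380.8 Gt C.
M(t) = M_∞ + (M₀ − M_∞)·e^(−t/τ); t/τ = 8.76/7.587 = 1.155, so e^(−t/τ) = 0.3152.
M(t) = 1380.8 − 701.8 × 0.3152 = 1159.6 Gt C.

1160 Gt C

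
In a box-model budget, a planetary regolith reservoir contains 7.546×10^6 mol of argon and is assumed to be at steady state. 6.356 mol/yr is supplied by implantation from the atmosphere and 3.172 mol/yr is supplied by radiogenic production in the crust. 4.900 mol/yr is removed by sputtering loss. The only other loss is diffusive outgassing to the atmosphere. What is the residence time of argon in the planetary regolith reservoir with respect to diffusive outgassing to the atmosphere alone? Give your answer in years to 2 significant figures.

At steady state ΣF_in = ΣF_out.
ΣF_in = 6.356 + 3.172 = 9.5280 mol/yr.
Diffusive outgassing to the atmosphere flux = ΣF_in − (4.900) = 9.5280 − 4.900 = 4.628 mol/yr.
τ = M / F = 7.546×10^6 / 4.628 = 1.631×10^6 yr.

1.6×10^6 yr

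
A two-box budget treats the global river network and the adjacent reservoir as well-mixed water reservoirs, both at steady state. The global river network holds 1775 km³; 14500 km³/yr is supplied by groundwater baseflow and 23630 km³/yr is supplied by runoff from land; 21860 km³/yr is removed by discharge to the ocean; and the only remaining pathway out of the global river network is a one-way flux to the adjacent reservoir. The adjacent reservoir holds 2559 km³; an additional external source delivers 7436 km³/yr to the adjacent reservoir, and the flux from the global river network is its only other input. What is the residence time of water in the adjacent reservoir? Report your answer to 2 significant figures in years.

0.11 yr

Balance the global river network: ΣF_in = 14500 + 23630 = 38130 km³/yr.
Flux to the adjacent reservoir = ΣF_in − (21860) = 16270 km³/yr.
Total input to the adjacent reservoir = 16270 + 7436 = 23706 km³/yr; at steady state this equals its total output.
τ = M / F = 2559 / 23706 = 0.1079 yr.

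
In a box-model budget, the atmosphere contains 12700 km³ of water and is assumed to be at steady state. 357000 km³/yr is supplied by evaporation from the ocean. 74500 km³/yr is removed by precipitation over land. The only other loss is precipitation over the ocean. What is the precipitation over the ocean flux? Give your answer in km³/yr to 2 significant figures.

At steady state ΣF_in = ΣF_out.
ΣF_in = 357000 km³/yr.
Precipitation over the ocean flux = ΣF_in − (74500) = 357000 − 74500 = 282500 km³/yr.

280000 km³/yr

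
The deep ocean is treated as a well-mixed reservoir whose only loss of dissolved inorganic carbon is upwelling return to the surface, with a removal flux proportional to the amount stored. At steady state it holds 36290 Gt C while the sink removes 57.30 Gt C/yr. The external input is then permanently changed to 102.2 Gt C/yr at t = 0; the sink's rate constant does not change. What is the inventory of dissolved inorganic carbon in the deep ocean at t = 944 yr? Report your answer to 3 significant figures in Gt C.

The sink rate constant is k = F₀/M₀ = 57.30/36290 = 0.001579 yr⁻¹.
Solving dM/dt = F₁ − kM with M(0) = M₀ gives M(t) = F₁/k + (M₀ − F₁/k)·e^(−kt).
F₁/k = 102.2/0.001579 = 64727 Gt C; kt = 0.001579 × 944 = 1.491, e^(−kt) = 0.2253.
M(944) = 64727 + (36290 − 64727) × 0.2253 = 64727 − 6405 = 58321 Gt C.

58300 Gt C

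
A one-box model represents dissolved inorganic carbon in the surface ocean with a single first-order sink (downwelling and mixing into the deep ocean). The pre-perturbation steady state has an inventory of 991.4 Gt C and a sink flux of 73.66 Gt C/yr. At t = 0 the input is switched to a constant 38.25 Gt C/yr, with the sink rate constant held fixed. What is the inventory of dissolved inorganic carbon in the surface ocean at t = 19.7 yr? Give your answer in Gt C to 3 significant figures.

625 Gt C

τ = M₀/F₀ = 991.4/73.66 = 13.46 yr; rate constant k = 1/τ.
New steady state M_∞ = F₁/k = F₁·τ = 38.25 × 13.46 = 514.81 Gt C.
M(t) = M_∞ + (M₀ − M_∞)·e^(−t/τ); t/τ = 19.7/13.46 = 1.464, so e^(−t/τ) = 0.2314.
M(t) = 514.81 + 476.6 × 0.2314 = 625.09 Gt C.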